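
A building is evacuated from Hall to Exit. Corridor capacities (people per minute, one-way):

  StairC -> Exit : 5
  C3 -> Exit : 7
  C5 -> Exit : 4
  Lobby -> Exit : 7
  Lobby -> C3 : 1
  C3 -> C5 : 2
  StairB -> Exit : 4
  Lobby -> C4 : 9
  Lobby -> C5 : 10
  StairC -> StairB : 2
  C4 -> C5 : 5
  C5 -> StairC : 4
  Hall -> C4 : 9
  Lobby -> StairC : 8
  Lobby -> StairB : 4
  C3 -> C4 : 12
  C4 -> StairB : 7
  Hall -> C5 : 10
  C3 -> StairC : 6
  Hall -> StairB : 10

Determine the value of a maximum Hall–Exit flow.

Augment Hall→C5→Exit: bottleneck 4, flow now 4.
Augment Hall→StairB→Exit: bottleneck 4, flow now 8.
Augment Hall→C5→StairC→Exit: bottleneck 4, flow now 12.
No augmenting path remains; maximum flow = 12.
In the residual graph, reachable from Hall: {Hall, C4, C5, StairB}.
Min-cut edges: C5→StairC (4), C5→Exit (4), StairB→Exit (4); capacity 4 + 4 + 4 = 12.
This cut is saturated, so no flow can exceed 12.

12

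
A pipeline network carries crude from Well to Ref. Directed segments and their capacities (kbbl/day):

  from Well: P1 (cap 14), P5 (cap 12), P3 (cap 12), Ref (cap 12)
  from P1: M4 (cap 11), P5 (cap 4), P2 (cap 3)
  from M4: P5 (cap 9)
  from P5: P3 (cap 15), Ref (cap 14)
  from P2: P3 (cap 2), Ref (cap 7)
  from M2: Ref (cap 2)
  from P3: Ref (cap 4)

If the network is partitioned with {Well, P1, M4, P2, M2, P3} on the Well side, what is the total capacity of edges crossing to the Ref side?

Edges leaving {Well, P1, M4, P2, M2, P3}: Well→P5 (12), Well→Ref (12), P1→P5 (4), M4→P5 (9), P2→Ref (7), M2→Ref (2), P3→Ref (4).
Cut capacity = 12 + 12 + 4 + 9 + 7 + 2 + 4 = 50.

50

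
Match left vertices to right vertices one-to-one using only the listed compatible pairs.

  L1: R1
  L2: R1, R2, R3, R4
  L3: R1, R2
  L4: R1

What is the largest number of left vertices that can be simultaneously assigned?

Unit-capacity flow: source→left, listed edges, right→sink; max matching = max flow.
Augmenting path L1→R1 (+1); matched 1.
Augmenting path L2→R2 (+1); matched 2.
Augmenting path L3→R2→L2→R3 (+1); matched 3.
No augmenting path remains; maximum matching = 3.
König certificate: {L2, L3, R1} is a vertex cover of size 3 (every listed pair touches it), so no matching can be larger.

3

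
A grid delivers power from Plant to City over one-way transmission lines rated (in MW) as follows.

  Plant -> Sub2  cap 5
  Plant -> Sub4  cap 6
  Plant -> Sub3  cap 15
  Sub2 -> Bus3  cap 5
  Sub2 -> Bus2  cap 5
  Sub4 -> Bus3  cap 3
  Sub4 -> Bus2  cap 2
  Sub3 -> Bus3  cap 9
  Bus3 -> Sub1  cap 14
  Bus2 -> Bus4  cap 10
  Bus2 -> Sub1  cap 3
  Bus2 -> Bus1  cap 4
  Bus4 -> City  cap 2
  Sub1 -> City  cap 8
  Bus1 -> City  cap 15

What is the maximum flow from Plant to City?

Augment Plant→Sub2→Bus3→Sub1→City: bottleneck 5, flow now 5.
Augment Plant→Sub4→Bus3→Sub1→City: bottleneck 3, flow now 8.
Augment Plant→Sub4→Bus2→Bus4→City: bottleneck 2, flow now 10.
Augment Plant→Sub3→Bus3→Sub2→Bus2→Bus1→City: bottleneck 4, flow now 14. (uses reverse residual edge)
No augmenting path remains; maximum flow = 14.
In the residual graph, reachable from Plant: {Plant, Sub2, Sub4, Sub3, Bus3, Bus2, Bus4, Sub1}.
Min-cut edges: Bus2→Bus1 (4), Bus4→City (2), Sub1→City (8); capacity 4 + 2 + 8 = 14.
This cut is saturated, so no flow can exceed 14.

14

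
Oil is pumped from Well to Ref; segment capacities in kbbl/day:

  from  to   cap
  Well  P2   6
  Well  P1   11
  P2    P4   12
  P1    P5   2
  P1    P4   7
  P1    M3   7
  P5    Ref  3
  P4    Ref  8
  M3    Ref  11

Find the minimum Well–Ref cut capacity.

Augment Well→P2→P4→Ref: bottleneck 6, flow now 6.
Augment Well→P1→P5→Ref: bottleneck 2, flow now 8.
Augment Well→P1→P4→Ref: bottleneck 2, flow now 10.
Augment Well→P1→M3→Ref: bottleneck 7, flow now 17.
No augmenting path remains; maximum flow = 17.
By max-flow min-cut, the minimum cut capacity equals the max flow.
In the residual graph, reachable from Well: {Well}.
Min-cut edges: Well→P2 (6), Well→P1 (11); capacity 6 + 11 = 17.

17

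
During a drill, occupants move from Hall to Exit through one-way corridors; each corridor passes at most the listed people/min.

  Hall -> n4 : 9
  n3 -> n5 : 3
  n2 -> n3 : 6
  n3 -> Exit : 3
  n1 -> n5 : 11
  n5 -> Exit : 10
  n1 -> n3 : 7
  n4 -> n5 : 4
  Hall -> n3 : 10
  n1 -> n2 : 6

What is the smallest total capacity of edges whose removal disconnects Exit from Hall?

10

Augment Hall→n3→Exit: bottleneck 3, flow now 3.
Augment Hall→n3→n5→Exit: bottleneck 3, flow now 6.
Augment Hall→n4→n5→Exit: bottleneck 4, flow now 10.
No augmenting path remains; maximum flow = 10.
By max-flow min-cut, the minimum cut capacity equals the max flow.
In the residual graph, reachable from Hall: {Hall, n3, n4}.
Min-cut edges: n3→n5 (3), n3→Exit (3), n4→n5 (4); capacity 3 + 3 + 4 = 10.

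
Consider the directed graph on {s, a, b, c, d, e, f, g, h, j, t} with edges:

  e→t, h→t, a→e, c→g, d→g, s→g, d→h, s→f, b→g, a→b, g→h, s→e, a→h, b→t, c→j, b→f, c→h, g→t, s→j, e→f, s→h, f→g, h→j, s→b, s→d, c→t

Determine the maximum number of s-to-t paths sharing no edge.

4

Assign every edge capacity 1; by Menger, the answer equals the max flow.
Path s→b→t (+1); total 1.
Path s→e→t (+1); total 2.
Path s→g→t (+1); total 3.
Path s→h→t (+1); total 4.
No residual s→t path; max flow = 4.
Certifying cut of size 4: {g→t, h→t, s→b, s→e}.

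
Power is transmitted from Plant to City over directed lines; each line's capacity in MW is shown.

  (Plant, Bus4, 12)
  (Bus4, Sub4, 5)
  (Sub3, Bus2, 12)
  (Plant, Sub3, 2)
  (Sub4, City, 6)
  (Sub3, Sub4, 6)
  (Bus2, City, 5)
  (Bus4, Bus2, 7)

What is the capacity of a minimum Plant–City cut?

Augment Plant→Sub3→Sub4→City: bottleneck 2, flow now 2.
Augment Plant→Bus4→Sub4→City: bottleneck 4, flow now 6.
Augment Plant→Bus4→Bus2→City: bottleneck 5, flow now 11.
No augmenting path remains; maximum flow = 11.
By max-flow min-cut, the minimum cut capacity equals the max flow.
In the residual graph, reachable from Plant: {Plant, Sub3, Bus4, Sub4, Bus2}.
Min-cut edges: Sub4→City (6), Bus2→City (5); capacity 6 + 5 = 11.

11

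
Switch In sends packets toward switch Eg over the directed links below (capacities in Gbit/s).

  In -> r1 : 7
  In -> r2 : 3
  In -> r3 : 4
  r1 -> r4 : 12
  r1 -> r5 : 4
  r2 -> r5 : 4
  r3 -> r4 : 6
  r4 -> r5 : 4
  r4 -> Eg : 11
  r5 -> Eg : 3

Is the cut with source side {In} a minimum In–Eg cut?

Given cut capacity: 7 + 3 + 4 = 14.
Augment In→r1→r4→Eg: bottleneck 7, flow now 7.
Augment In→r2→r5→Eg: bottleneck 3, flow now 10.
Augment In→r3→r4→Eg: bottleneck 4, flow now 14.
No augmenting path remains; maximum flow = 14.
Cut capacity 14 equals the max flow, so it is a minimum cut.

Yes — it is a minimum cut (capacity 14).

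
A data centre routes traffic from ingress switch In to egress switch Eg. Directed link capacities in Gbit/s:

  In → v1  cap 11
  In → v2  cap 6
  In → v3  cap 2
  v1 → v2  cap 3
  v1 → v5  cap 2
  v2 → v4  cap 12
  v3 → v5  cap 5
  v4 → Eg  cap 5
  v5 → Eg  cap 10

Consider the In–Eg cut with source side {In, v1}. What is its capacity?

13

Edges leaving {In, v1}: In→v2 (6), In→v3 (2), v1→v2 (3), v1→v5 (2).
Cut capacity = 6 + 2 + 3 + 2 = 13.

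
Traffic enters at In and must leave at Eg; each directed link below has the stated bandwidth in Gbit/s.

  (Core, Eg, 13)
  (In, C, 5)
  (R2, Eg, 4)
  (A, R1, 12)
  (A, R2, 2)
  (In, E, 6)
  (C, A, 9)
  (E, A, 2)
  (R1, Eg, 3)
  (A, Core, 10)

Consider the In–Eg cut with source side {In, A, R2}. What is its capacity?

Edges leaving {In, A, R2}: In→C (5), In→E (6), A→Core (10), A→R1 (12), R2→Eg (4).
Cut capacity = 5 + 6 + 10 + 12 + 4 = 37.

37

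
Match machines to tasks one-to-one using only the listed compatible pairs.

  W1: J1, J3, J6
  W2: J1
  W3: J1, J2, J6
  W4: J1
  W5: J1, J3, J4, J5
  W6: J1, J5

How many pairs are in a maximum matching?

5

Unit-capacity flow: source→left, listed edges, right→sink; max matching = max flow.
Augmenting path W1→J1 (+1); matched 1.
Augmenting path W3→J2 (+1); matched 2.
Augmenting path W5→J3 (+1); matched 3.
Augmenting path W6→J5 (+1); matched 4.
Augmenting path W2→J1→W1→J6 (+1); matched 5.
No augmenting path remains; maximum matching = 5.
König certificate: {W1, W3, W5, W6, J1} is a vertex cover of size 5 (every listed pair touches it), so no matching can be larger.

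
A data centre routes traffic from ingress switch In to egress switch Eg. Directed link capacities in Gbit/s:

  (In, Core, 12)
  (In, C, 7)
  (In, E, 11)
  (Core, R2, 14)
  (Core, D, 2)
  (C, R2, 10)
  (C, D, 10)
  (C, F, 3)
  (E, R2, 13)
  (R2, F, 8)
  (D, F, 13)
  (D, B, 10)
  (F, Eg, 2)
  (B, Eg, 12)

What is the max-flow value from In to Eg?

11

Augment In→C→F→Eg: bottleneck 2, flow now 2.
Augment In→Core→D→B→Eg: bottleneck 2, flow now 4.
Augment In→C→D→B→Eg: bottleneck 5, flow now 9.
Augment In→Core→R2→F→C→D→B→Eg: bottleneck 2, flow now 11. (uses reverse residual edge)
No augmenting path remains; maximum flow = 11.
In the residual graph, reachable from In: {In, Core, E, R2, F}.
Min-cut edges: In→C (7), Core→D (2), F→Eg (2); capacity 7 + 2 + 2 = 11.
This cut is saturated, so no flow can exceed 11.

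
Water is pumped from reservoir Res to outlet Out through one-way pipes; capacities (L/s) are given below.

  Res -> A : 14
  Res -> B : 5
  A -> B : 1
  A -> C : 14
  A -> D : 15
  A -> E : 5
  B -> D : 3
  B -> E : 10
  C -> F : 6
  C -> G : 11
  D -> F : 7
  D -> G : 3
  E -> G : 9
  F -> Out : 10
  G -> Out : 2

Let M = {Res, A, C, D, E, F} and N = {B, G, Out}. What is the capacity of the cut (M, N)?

39

Edges leaving {Res, A, C, D, E, F}: Res→B (5), A→B (1), C→G (11), D→G (3), E→G (9), F→Out (10).
Cut capacity = 5 + 1 + 11 + 3 + 9 + 10 = 39.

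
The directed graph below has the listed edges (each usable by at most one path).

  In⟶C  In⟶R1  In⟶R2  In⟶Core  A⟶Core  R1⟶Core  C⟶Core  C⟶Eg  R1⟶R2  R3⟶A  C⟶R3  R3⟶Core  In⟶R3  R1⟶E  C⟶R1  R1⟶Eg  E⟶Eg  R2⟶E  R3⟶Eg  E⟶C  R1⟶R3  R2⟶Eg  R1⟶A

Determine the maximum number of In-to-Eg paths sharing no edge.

4

Assign every edge capacity 1; by Menger, the answer equals the max flow.
Path In→C→Eg (+1); total 1.
Path In→R1→Eg (+1); total 2.
Path In→R3→Eg (+1); total 3.
Path In→R2→Eg (+1); total 4.
No residual In→Eg path; max flow = 4.
Certifying cut of size 4: {In→C, In→R1, In→R2, In→R3}.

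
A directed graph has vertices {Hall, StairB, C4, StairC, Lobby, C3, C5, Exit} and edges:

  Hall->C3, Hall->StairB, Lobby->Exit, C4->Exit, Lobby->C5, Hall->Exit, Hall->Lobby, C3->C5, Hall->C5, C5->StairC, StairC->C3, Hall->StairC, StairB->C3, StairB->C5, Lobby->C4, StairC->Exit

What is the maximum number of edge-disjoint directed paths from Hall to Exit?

3

Assign every edge capacity 1; by Menger, the answer equals the max flow.
Path Hall→Exit (+1); total 1.
Path Hall→StairC→Exit (+1); total 2.
Path Hall→Lobby→Exit (+1); total 3.
No residual Hall→Exit path; max flow = 3.
Certifying cut of size 3: {Hall→Exit, Hall→Lobby, StairC→Exit}.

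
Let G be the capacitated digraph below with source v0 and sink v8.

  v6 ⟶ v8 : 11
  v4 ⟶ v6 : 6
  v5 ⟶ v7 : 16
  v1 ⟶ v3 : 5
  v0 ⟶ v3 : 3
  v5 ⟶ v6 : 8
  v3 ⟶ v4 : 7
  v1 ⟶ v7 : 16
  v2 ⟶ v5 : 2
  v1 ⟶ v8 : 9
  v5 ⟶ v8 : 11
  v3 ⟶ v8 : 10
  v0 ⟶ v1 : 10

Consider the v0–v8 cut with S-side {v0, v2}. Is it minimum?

No — its capacity is 15, but the minimum cut has capacity 13.

Given cut capacity: 10 + 3 + 2 = 15.
Augment v0→v1→v8: bottleneck 9, flow now 9.
Augment v0→v3→v8: bottleneck 3, flow now 12.
Augment v0→v1→v3→v8: bottleneck 1, flow now 13.
No augmenting path remains; maximum flow = 13.
In the residual graph, reachable from v0: {v0}.
Min-cut edges: v0→v1 (10), v0→v3 (3); capacity 10 + 3 = 13.
Cut capacity 15 exceeds the max flow 13, so it is not minimum.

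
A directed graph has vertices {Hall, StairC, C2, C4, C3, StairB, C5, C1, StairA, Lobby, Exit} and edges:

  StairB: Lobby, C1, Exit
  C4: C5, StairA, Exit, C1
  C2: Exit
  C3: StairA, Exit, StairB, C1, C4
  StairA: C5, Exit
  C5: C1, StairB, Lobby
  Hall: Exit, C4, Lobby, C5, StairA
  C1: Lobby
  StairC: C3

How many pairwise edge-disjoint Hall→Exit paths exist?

4

Assign every edge capacity 1; by Menger, the answer equals the max flow.
Path Hall→Exit (+1); total 1.
Path Hall→C4→Exit (+1); total 2.
Path Hall→StairA→Exit (+1); total 3.
Path Hall→C5→StairB→Exit (+1); total 4.
No residual Hall→Exit path; max flow = 4.
Certifying cut of size 4: {Hall→C4, Hall→C5, Hall→Exit, Hall→StairA}.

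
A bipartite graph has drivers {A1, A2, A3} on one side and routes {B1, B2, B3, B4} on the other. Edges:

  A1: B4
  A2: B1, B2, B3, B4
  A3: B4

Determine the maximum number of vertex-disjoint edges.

2

Unit-capacity flow: source→left, listed edges, right→sink; max matching = max flow.
Augmenting path A1→B4 (+1); matched 1.
Augmenting path A2→B1 (+1); matched 2.
No augmenting path remains; maximum matching = 2.
König certificate: {A2, B4} is a vertex cover of size 2 (every listed pair touches it), so no matching can be larger.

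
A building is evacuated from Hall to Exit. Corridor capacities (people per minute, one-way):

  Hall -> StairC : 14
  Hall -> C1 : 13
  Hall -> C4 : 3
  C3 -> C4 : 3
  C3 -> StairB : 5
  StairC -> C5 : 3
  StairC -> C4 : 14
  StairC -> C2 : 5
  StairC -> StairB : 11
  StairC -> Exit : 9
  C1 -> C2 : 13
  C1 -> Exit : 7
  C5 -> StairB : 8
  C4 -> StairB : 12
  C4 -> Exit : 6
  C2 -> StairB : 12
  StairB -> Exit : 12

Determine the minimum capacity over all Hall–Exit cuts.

30

Augment Hall→StairC→Exit: bottleneck 9, flow now 9.
Augment Hall→C1→Exit: bottleneck 7, flow now 16.
Augment Hall→C4→Exit: bottleneck 3, flow now 19.
Augment Hall→StairC→C4→Exit: bottleneck 3, flow now 22.
Augment Hall→StairC→StairB→Exit: bottleneck 2, flow now 24.
Augment Hall→C1→C2→StairB→Exit: bottleneck 6, flow now 30.
No augmenting path remains; maximum flow = 30.
By max-flow min-cut, the minimum cut capacity equals the max flow.
In the residual graph, reachable from Hall: {Hall}.
Min-cut edges: Hall→StairC (14), Hall→C1 (13), Hall→C4 (3); capacity 14 + 13 + 3 = 30.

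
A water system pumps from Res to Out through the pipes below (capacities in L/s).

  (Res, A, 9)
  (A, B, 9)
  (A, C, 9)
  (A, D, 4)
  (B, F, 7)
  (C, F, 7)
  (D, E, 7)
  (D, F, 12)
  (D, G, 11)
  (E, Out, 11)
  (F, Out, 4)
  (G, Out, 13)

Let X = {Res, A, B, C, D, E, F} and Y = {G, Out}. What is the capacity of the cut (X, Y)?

26

Edges leaving {Res, A, B, C, D, E, F}: D→G (11), E→Out (11), F→Out (4).
Cut capacity = 11 + 11 + 4 = 26.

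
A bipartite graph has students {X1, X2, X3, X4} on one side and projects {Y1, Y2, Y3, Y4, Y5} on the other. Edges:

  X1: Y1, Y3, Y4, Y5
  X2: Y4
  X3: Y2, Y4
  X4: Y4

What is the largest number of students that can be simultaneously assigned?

3

Unit-capacity flow: source→left, listed edges, right→sink; max matching = max flow.
Augmenting path X1→Y1 (+1); matched 1.
Augmenting path X2→Y4 (+1); matched 2.
Augmenting path X3→Y2 (+1); matched 3.
No augmenting path remains; maximum matching = 3.
König certificate: {X1, X3, Y4} is a vertex cover of size 3 (every listed pair touches it), so no matching can be larger.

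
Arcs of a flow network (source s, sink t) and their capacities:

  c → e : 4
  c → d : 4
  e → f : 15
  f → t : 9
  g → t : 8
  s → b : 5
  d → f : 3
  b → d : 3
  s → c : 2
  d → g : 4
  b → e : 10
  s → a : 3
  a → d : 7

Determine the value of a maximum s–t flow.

10

Augment s→a→d→f→t: bottleneck 3, flow now 3.
Augment s→b→d→g→t: bottleneck 3, flow now 6.
Augment s→b→e→f→t: bottleneck 2, flow now 8.
Augment s→c→d→g→t: bottleneck 1, flow now 9.
Augment s→c→e→f→t: bottleneck 1, flow now 10.
No augmenting path remains; maximum flow = 10.
In the residual graph, reachable from s: {s}.
Min-cut edges: s→a (3), s→b (5), s→c (2); capacity 3 + 5 + 2 = 10.
This cut is saturated, so no flow can exceed 10.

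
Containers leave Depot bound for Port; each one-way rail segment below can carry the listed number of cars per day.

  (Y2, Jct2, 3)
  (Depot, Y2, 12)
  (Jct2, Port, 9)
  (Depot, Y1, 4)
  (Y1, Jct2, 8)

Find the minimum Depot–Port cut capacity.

Augment Depot→Y2→Jct2→Port: bottleneck 3, flow now 3.
Augment Depot→Y1→Jct2→Port: bottleneck 4, flow now 7.
No augmenting path remains; maximum flow = 7.
By max-flow min-cut, the minimum cut capacity equals the max flow.
In the residual graph, reachable from Depot: {Depot, Y2}.
Min-cut edges: Depot→Y1 (4), Y2→Jct2 (3); capacity 4 + 3 = 7.

7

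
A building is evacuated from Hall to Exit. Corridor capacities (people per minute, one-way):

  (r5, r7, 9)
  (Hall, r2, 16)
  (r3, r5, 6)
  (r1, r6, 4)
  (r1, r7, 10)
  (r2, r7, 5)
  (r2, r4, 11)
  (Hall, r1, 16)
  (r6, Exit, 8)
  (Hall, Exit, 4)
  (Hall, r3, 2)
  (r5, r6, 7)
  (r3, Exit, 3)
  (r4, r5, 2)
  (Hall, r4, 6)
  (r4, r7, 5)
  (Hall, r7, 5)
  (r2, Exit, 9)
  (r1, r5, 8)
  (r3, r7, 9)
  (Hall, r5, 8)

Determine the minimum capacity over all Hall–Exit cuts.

Augment Hall→Exit: bottleneck 4, flow now 4.
Augment Hall→r2→Exit: bottleneck 9, flow now 13.
Augment Hall→r3→Exit: bottleneck 2, flow now 15.
Augment Hall→r1→r6→Exit: bottleneck 4, flow now 19.
Augment Hall→r5→r6→Exit: bottleneck 4, flow now 23.
No augmenting path remains; maximum flow = 23.
By max-flow min-cut, the minimum cut capacity equals the max flow.
In the residual graph, reachable from Hall: {Hall, r1, r2, r4, r5, r6, r7}.
Min-cut edges: Hall→r3 (2), Hall→Exit (4), r2→Exit (9), r6→Exit (8); capacity 2 + 4 + 9 + 8 = 23.

23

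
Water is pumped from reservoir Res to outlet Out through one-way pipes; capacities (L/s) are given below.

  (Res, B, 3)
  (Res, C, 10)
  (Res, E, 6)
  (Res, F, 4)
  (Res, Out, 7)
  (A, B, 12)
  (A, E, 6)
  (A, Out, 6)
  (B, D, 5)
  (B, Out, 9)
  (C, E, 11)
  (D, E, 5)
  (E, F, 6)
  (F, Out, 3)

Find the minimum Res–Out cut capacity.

13

Augment Res→Out: bottleneck 7, flow now 7.
Augment Res→B→Out: bottleneck 3, flow now 10.
Augment Res→F→Out: bottleneck 3, flow now 13.
No augmenting path remains; maximum flow = 13.
By max-flow min-cut, the minimum cut capacity equals the max flow.
In the residual graph, reachable from Res: {Res, C, E, F}.
Min-cut edges: Res→B (3), Res→Out (7), F→Out (3); capacity 3 + 7 + 3 = 13.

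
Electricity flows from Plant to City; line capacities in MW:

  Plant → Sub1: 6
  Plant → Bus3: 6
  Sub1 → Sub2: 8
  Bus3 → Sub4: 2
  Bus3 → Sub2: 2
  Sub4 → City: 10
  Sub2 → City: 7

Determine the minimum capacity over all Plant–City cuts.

Augment Plant→Sub1→Sub2→City: bottleneck 6, flow now 6.
Augment Plant→Bus3→Sub4→City: bottleneck 2, flow now 8.
Augment Plant→Bus3→Sub2→City: bottleneck 1, flow now 9.
No augmenting path remains; maximum flow = 9.
By max-flow min-cut, the minimum cut capacity equals the max flow.
In the residual graph, reachable from Plant: {Plant, Sub1, Bus3, Sub2}.
Min-cut edges: Bus3→Sub4 (2), Sub2→City (7); capacity 2 + 7 = 9.

9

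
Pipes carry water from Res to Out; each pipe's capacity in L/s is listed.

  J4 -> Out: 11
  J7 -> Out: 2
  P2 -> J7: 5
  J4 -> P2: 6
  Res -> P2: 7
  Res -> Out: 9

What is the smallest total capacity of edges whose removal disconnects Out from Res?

11

Augment Res→Out: bottleneck 9, flow now 9.
Augment Res→P2→J7→Out: bottleneck 2, flow now 11.
No augmenting path remains; maximum flow = 11.
By max-flow min-cut, the minimum cut capacity equals the max flow.
In the residual graph, reachable from Res: {Res, P2, J7}.
Min-cut edges: Res→Out (9), J7→Out (2); capacity 9 + 2 = 11.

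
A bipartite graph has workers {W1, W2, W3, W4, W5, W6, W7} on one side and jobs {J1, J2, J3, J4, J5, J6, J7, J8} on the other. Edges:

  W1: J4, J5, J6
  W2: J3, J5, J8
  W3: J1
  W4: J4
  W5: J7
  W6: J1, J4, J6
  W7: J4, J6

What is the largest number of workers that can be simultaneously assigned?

Unit-capacity flow: source→left, listed edges, right→sink; max matching = max flow.
Augmenting path W1→J4 (+1); matched 1.
Augmenting path W2→J3 (+1); matched 2.
Augmenting path W3→J1 (+1); matched 3.
Augmenting path W5→J7 (+1); matched 4.
Augmenting path W6→J6 (+1); matched 5.
Augmenting path W4→J4→W1→J5 (+1); matched 6.
No augmenting path remains; maximum matching = 6.
König certificate: {W1, W2, W5, J1, J4, J6} is a vertex cover of size 6 (every listed pair touches it), so no matching can be larger.

6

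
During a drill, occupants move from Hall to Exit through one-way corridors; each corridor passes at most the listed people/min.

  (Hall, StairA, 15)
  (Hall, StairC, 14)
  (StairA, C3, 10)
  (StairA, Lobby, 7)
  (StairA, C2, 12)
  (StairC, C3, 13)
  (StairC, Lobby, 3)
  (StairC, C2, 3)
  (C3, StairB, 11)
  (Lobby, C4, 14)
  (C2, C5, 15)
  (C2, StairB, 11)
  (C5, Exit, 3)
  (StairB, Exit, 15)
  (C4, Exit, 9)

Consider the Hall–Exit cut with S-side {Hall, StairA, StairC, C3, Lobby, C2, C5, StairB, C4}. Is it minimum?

Yes — it is a minimum cut (capacity 27).

Given cut capacity: 3 + 15 + 9 = 27.
Augment Hall→StairA→C3→StairB→Exit: bottleneck 10, flow now 10.
Augment Hall→StairA→Lobby→C4→Exit: bottleneck 5, flow now 15.
Augment Hall→StairC→C3→StairB→Exit: bottleneck 1, flow now 16.
Augment Hall→StairC→Lobby→C4→Exit: bottleneck 3, flow now 19.
Augment Hall→StairC→C2→C5→Exit: bottleneck 3, flow now 22.
Augment Hall→StairC→C3→StairA→Lobby→C4→Exit: bottleneck 1, flow now 23. (uses reverse residual edge)
Augment Hall→StairC→C3→StairA→C2→StairB→Exit: bottleneck 4, flow now 27. (uses reverse residual edge)
No augmenting path remains; maximum flow = 27.
Cut capacity 27 equals the max flow, so it is a minimum cut.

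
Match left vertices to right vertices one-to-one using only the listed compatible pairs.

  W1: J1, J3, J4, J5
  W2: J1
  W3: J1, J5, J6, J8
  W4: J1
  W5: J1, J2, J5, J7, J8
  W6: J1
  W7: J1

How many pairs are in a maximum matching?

Unit-capacity flow: source→left, listed edges, right→sink; max matching = max flow.
Augmenting path W1→J1 (+1); matched 1.
Augmenting path W3→J5 (+1); matched 2.
Augmenting path W5→J2 (+1); matched 3.
Augmenting path W2→J1→W1→J3 (+1); matched 4.
No augmenting path remains; maximum matching = 4.
König certificate: {W1, W3, W5, J1} is a vertex cover of size 4 (every listed pair touches it), so no matching can be larger.

4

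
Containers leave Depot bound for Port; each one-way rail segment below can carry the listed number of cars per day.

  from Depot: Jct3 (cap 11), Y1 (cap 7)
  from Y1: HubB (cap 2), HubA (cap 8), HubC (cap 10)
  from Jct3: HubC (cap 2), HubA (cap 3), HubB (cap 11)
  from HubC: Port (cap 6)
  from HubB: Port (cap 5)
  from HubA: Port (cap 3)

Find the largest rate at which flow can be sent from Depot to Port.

Augment Depot→Y1→HubC→Port: bottleneck 6, flow now 6.
Augment Depot→Y1→HubB→Port: bottleneck 1, flow now 7.
Augment Depot→Jct3→HubB→Port: bottleneck 4, flow now 11.
Augment Depot→Jct3→HubA→Port: bottleneck 3, flow now 14.
No augmenting path remains; maximum flow = 14.
In the residual graph, reachable from Depot: {Depot, Y1, Jct3, HubC, HubB, HubA}.
Min-cut edges: HubC→Port (6), HubB→Port (5), HubA→Port (3); capacity 6 + 5 + 3 = 14.
This cut is saturated, so no flow can exceed 14.

14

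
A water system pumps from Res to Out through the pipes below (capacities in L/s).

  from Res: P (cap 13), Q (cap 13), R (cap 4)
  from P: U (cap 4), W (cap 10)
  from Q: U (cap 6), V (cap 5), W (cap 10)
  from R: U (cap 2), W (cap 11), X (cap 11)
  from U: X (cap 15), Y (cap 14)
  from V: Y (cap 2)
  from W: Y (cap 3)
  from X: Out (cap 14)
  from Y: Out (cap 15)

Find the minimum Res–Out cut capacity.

19

Augment Res→R→X→Out: bottleneck 4, flow now 4.
Augment Res→P→U→X→Out: bottleneck 4, flow now 8.
Augment Res→P→W→Y→Out: bottleneck 3, flow now 11.
Augment Res→Q→U→X→Out: bottleneck 6, flow now 17.
Augment Res→Q→V→Y→Out: bottleneck 2, flow now 19.
No augmenting path remains; maximum flow = 19.
By max-flow min-cut, the minimum cut capacity equals the max flow.
In the residual graph, reachable from Res: {Res, P, Q, V, W}.
Min-cut edges: Res→R (4), P→U (4), Q→U (6), V→Y (2), W→Y (3); capacity 4 + 4 + 6 + 2 + 3 = 19.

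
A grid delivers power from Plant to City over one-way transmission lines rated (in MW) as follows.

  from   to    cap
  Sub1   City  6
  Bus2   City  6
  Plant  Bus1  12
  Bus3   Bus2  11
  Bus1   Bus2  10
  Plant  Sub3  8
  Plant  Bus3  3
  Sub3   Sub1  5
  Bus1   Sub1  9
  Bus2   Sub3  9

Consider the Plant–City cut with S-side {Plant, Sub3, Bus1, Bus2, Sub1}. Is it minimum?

No — its capacity is 15, but the minimum cut has capacity 12.

Given cut capacity: 3 + 6 + 6 = 15.
Augment Plant→Sub3→Sub1→City: bottleneck 5, flow now 5.
Augment Plant→Bus1→Bus2→City: bottleneck 6, flow now 11.
Augment Plant→Bus1→Sub1→City: bottleneck 1, flow now 12.
No augmenting path remains; maximum flow = 12.
In the residual graph, reachable from Plant: {Plant, Sub3, Bus1, Bus3, Bus2, Sub1}.
Min-cut edges: Bus2→City (6), Sub1→City (6); capacity 6 + 6 = 12.
Cut capacity 15 exceeds the max flow 12, so it is not minimum.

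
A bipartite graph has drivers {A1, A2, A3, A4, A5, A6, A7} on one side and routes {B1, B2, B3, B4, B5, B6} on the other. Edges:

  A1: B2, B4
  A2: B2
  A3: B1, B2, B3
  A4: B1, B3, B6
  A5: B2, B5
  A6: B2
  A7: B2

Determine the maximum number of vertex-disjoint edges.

Unit-capacity flow: source→left, listed edges, right→sink; max matching = max flow.
Augmenting path A1→B2 (+1); matched 1.
Augmenting path A3→B1 (+1); matched 2.
Augmenting path A4→B3 (+1); matched 3.
Augmenting path A5→B5 (+1); matched 4.
Augmenting path A2→B2→A1→B4 (+1); matched 5.
No augmenting path remains; maximum matching = 5.
König certificate: {A1, A3, A4, A5, B2} is a vertex cover of size 5 (every listed pair touches it), so no matching can be larger.

5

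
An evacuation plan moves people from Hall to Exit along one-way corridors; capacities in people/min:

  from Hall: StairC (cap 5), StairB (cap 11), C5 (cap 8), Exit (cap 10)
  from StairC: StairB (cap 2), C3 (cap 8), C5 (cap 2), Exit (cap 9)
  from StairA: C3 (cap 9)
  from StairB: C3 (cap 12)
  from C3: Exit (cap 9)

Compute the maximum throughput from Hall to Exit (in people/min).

24

Augment Hall→Exit: bottleneck 10, flow now 10.
Augment Hall→StairC→Exit: bottleneck 5, flow now 15.
Augment Hall→StairB→C3→Exit: bottleneck 9, flow now 24.
No augmenting path remains; maximum flow = 24.
In the residual graph, reachable from Hall: {Hall, StairB, C3, C5}.
Min-cut edges: Hall→StairC (5), Hall→Exit (10), C3→Exit (9); capacity 5 + 10 + 9 = 24.
This cut is saturated, so no flow can exceed 24.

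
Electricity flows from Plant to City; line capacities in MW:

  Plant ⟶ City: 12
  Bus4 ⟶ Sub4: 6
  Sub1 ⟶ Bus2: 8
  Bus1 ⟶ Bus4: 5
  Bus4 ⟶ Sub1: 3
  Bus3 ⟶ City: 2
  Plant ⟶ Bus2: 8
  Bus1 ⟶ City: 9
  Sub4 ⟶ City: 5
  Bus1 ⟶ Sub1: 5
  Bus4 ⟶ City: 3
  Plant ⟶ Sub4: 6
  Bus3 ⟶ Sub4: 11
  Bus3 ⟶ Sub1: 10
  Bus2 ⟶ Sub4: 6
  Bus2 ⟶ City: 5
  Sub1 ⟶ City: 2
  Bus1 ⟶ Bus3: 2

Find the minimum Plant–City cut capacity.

Augment Plant→City: bottleneck 12, flow now 12.
Augment Plant→Bus2→City: bottleneck 5, flow now 17.
Augment Plant→Sub4→City: bottleneck 5, flow now 22.
No augmenting path remains; maximum flow = 22.
By max-flow min-cut, the minimum cut capacity equals the max flow.
In the residual graph, reachable from Plant: {Plant, Bus2, Sub4}.
Min-cut edges: Plant→City (12), Bus2→City (5), Sub4→City (5); capacity 12 + 5 + 5 = 22.

22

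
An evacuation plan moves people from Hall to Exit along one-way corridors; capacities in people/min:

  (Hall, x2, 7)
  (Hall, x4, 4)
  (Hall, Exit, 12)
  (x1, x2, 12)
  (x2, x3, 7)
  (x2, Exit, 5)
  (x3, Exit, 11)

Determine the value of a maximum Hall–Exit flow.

Augment Hall→Exit: bottleneck 12, flow now 12.
Augment Hall→x2→Exit: bottleneck 5, flow now 17.
Augment Hall→x2→x3→Exit: bottleneck 2, flow now 19.
No augmenting path remains; maximum flow = 19.
In the residual graph, reachable from Hall: {Hall, x4}.
Min-cut edges: Hall→x2 (7), Hall→Exit (12); capacity 7 + 12 = 19.
This cut is saturated, so no flow can exceed 19.

19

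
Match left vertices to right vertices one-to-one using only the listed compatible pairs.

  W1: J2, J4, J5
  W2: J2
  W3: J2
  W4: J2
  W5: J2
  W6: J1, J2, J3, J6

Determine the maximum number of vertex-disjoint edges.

3

Unit-capacity flow: source→left, listed edges, right→sink; max matching = max flow.
Augmenting path W1→J2 (+1); matched 1.
Augmenting path W6→J1 (+1); matched 2.
Augmenting path W2→J2→W1→J4 (+1); matched 3.
No augmenting path remains; maximum matching = 3.
König certificate: {W1, W6, J2} is a vertex cover of size 3 (every listed pair touches it), so no matching can be larger.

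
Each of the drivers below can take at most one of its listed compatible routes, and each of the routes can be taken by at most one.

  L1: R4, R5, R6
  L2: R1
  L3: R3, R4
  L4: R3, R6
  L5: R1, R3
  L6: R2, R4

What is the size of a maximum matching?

Unit-capacity flow: source→left, listed edges, right→sink; max matching = max flow.
Augmenting path L1→R4 (+1); matched 1.
Augmenting path L2→R1 (+1); matched 2.
Augmenting path L3→R3 (+1); matched 3.
Augmenting path L4→R6 (+1); matched 4.
Augmenting path L6→R2 (+1); matched 5.
Augmenting path L5→R3→L3→R4→L1→R5 (+1); matched 6.
No augmenting path remains; maximum matching = 6.
König certificate: {L1, L2, L3, L4, L5, L6} is a vertex cover of size 6 (every listed pair touches it), so no matching can be larger.

6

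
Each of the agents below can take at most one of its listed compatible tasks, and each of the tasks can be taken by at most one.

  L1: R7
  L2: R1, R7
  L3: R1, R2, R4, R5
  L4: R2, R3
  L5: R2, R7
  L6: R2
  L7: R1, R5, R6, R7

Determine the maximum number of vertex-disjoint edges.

6

Unit-capacity flow: source→left, listed edges, right→sink; max matching = max flow.
Augmenting path L1→R7 (+1); matched 1.
Augmenting path L2→R1 (+1); matched 2.
Augmenting path L3→R2 (+1); matched 3.
Augmenting path L4→R3 (+1); matched 4.
Augmenting path L7→R5 (+1); matched 5.
Augmenting path L5→R2→L3→R4 (+1); matched 6.
No augmenting path remains; maximum matching = 6.
König certificate: {L2, L3, L4, L7, R2, R7} is a vertex cover of size 6 (every listed pair touches it), so no matching can be larger.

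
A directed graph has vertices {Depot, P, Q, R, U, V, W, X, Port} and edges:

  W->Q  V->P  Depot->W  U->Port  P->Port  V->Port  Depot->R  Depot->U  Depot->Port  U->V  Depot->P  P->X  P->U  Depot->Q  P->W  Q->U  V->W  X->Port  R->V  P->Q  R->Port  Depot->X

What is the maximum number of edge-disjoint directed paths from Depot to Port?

6

Assign every edge capacity 1; by Menger, the answer equals the max flow.
Path Depot→Port (+1); total 1.
Path Depot→P→Port (+1); total 2.
Path Depot→R→Port (+1); total 3.
Path Depot→U→Port (+1); total 4.
Path Depot→X→Port (+1); total 5.
Path Depot→Q→U→V→Port (+1); total 6.
No residual Depot→Port path; max flow = 6.
Certifying cut of size 6: {Depot→P, Depot→Port, Depot→R, Depot→U, Depot→X, Q→U}.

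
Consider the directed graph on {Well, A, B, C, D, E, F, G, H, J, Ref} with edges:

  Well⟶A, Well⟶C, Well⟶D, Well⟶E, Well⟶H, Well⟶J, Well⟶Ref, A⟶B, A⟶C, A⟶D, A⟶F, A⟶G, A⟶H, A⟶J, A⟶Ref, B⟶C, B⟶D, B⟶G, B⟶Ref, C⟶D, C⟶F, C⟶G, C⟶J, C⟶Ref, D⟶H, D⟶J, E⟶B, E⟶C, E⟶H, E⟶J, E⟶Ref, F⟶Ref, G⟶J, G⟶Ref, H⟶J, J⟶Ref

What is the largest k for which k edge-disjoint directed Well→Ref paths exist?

5

Assign every edge capacity 1; by Menger, the answer equals the max flow.
Path Well→Ref (+1); total 1.
Path Well→A→Ref (+1); total 2.
Path Well→C→Ref (+1); total 3.
Path Well→E→Ref (+1); total 4.
Path Well→J→Ref (+1); total 5.
No residual Well→Ref path; max flow = 5.
Certifying cut of size 5: {J→Ref, Well→A, Well→C, Well→E, Well→Ref}.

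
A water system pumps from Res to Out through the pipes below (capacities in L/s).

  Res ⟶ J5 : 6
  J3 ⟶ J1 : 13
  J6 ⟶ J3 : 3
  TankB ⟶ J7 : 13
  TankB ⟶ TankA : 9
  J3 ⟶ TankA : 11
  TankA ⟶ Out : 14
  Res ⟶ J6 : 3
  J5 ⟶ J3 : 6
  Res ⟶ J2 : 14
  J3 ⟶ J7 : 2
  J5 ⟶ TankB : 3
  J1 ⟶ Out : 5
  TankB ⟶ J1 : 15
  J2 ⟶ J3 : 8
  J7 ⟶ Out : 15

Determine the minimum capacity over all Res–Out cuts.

Augment Res→J6→J3→J7→Out: bottleneck 2, flow now 2.
Augment Res→J6→J3→TankA→Out: bottleneck 1, flow now 3.
Augment Res→J2→J3→TankA→Out: bottleneck 8, flow now 11.
Augment Res→J5→J3→TankA→Out: bottleneck 2, flow now 13.
Augment Res→J5→J3→J1→Out: bottleneck 4, flow now 17.
No augmenting path remains; maximum flow = 17.
By max-flow min-cut, the minimum cut capacity equals the max flow.
In the residual graph, reachable from Res: {Res, J2}.
Min-cut edges: Res→J6 (3), Res→J5 (6), J2→J3 (8); capacity 3 + 6 + 8 = 17.

17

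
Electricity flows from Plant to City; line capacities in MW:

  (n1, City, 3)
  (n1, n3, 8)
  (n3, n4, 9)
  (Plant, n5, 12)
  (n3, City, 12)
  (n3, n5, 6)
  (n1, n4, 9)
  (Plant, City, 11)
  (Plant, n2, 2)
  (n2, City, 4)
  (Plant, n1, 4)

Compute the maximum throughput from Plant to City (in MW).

Augment Plant→City: bottleneck 11, flow now 11.
Augment Plant→n1→City: bottleneck 3, flow now 14.
Augment Plant→n2→City: bottleneck 2, flow now 16.
Augment Plant→n1→n3→City: bottleneck 1, flow now 17.
No augmenting path remains; maximum flow = 17.
In the residual graph, reachable from Plant: {Plant, n5}.
Min-cut edges: Plant→n1 (4), Plant→n2 (2), Plant→City (11); capacity 4 + 2 + 11 = 17.
This cut is saturated, so no flow can exceed 17.

17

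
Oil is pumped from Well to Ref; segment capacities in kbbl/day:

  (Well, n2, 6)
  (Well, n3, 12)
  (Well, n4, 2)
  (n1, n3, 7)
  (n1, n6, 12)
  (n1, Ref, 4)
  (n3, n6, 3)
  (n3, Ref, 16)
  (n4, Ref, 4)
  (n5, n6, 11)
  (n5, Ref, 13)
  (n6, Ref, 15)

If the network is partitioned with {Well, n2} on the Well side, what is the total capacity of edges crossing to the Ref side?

14

Edges leaving {Well, n2}: Well→n3 (12), Well→n4 (2).
Cut capacity = 12 + 2 = 14.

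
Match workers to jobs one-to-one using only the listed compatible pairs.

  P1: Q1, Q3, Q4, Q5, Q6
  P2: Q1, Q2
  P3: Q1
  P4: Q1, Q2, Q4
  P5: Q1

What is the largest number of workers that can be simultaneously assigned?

4

Unit-capacity flow: source→left, listed edges, right→sink; max matching = max flow.
Augmenting path P1→Q1 (+1); matched 1.
Augmenting path P2→Q2 (+1); matched 2.
Augmenting path P4→Q4 (+1); matched 3.
Augmenting path P3→Q1→P1→Q3 (+1); matched 4.
No augmenting path remains; maximum matching = 4.
König certificate: {P1, P2, P4, Q1} is a vertex cover of size 4 (every listed pair touches it), so no matching can be larger.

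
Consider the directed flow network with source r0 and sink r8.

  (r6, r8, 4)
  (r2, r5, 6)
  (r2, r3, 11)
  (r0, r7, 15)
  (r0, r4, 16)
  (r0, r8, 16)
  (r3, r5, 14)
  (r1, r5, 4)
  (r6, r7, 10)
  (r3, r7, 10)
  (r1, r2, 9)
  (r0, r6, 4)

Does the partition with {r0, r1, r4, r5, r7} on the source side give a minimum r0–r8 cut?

No — its capacity is 29, but the minimum cut has capacity 20.

Given cut capacity: 4 + 16 + 9 = 29.
Augment r0→r8: bottleneck 16, flow now 16.
Augment r0→r6→r8: bottleneck 4, flow now 20.
No augmenting path remains; maximum flow = 20.
In the residual graph, reachable from r0: {r0, r4, r7}.
Min-cut edges: r0→r6 (4), r0→r8 (16); capacity 4 + 16 = 20.
Cut capacity 29 exceeds the max flow 20, so it is not minimum.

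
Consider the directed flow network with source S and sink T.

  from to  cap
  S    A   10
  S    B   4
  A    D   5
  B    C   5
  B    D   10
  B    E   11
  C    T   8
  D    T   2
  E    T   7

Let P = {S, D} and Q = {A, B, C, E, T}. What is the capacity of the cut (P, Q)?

16

Edges leaving {S, D}: S→A (10), S→B (4), D→T (2).
Cut capacity = 10 + 4 + 2 = 16.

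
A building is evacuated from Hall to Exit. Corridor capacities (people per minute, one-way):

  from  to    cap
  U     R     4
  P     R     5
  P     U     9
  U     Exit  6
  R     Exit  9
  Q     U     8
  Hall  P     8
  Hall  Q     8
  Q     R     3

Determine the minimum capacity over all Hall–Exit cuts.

15

Augment Hall→P→R→Exit: bottleneck 5, flow now 5.
Augment Hall→P→U→Exit: bottleneck 3, flow now 8.
Augment Hall→Q→R→Exit: bottleneck 3, flow now 11.
Augment Hall→Q→U→Exit: bottleneck 3, flow now 14.
Augment Hall→Q→U→R→Exit: bottleneck 1, flow now 15.
No augmenting path remains; maximum flow = 15.
By max-flow min-cut, the minimum cut capacity equals the max flow.
In the residual graph, reachable from Hall: {Hall, P, Q, R, U}.
Min-cut edges: R→Exit (9), U→Exit (6); capacity 9 + 6 = 15.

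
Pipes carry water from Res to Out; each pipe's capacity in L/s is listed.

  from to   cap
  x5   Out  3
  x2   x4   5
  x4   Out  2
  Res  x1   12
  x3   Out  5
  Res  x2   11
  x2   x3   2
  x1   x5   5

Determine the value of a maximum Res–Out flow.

7

Augment Res→x1→x5→Out: bottleneck 3, flow now 3.
Augment Res→x2→x3→Out: bottleneck 2, flow now 5.
Augment Res→x2→x4→Out: bottleneck 2, flow now 7.
No augmenting path remains; maximum flow = 7.
In the residual graph, reachable from Res: {Res, x1, x2, x4, x5}.
Min-cut edges: x2→x3 (2), x4→Out (2), x5→Out (3); capacity 2 + 2 + 3 = 7.
This cut is saturated, so no flow can exceed 7.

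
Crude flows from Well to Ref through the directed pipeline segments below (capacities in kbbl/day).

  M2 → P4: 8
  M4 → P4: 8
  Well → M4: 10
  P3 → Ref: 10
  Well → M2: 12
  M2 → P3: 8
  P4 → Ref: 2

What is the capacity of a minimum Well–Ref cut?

10

Augment Well→M4→P4→Ref: bottleneck 2, flow now 2.
Augment Well→M2→P3→Ref: bottleneck 8, flow now 10.
No augmenting path remains; maximum flow = 10.
By max-flow min-cut, the minimum cut capacity equals the max flow.
In the residual graph, reachable from Well: {Well, M4, M2, P4}.
Min-cut edges: M2→P3 (8), P4→Ref (2); capacity 8 + 2 = 10.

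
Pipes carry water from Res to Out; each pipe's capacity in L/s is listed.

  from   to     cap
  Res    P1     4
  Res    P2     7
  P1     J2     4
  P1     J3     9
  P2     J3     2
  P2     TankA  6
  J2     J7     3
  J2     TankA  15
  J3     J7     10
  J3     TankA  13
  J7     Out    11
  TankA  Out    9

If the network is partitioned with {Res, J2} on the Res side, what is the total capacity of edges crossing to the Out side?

29

Edges leaving {Res, J2}: Res→P1 (4), Res→P2 (7), J2→J7 (3), J2→TankA (15).
Cut capacity = 4 + 7 + 3 + 15 = 29.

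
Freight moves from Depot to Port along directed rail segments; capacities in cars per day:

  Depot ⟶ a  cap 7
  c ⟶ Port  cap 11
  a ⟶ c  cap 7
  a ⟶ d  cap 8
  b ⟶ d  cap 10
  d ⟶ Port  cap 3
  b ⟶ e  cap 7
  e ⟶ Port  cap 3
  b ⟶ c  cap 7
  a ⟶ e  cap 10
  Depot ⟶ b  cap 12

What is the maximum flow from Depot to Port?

17

Augment Depot→a→c→Port: bottleneck 7, flow now 7.
Augment Depot→b→c→Port: bottleneck 4, flow now 11.
Augment Depot→b→d→Port: bottleneck 3, flow now 14.
Augment Depot→b→e→Port: bottleneck 3, flow now 17.
No augmenting path remains; maximum flow = 17.
In the residual graph, reachable from Depot: {Depot, a, b, c, d, e}.
Min-cut edges: c→Port (11), d→Port (3), e→Port (3); capacity 11 + 3 + 3 = 17.
This cut is saturated, so no flow can exceed 17.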